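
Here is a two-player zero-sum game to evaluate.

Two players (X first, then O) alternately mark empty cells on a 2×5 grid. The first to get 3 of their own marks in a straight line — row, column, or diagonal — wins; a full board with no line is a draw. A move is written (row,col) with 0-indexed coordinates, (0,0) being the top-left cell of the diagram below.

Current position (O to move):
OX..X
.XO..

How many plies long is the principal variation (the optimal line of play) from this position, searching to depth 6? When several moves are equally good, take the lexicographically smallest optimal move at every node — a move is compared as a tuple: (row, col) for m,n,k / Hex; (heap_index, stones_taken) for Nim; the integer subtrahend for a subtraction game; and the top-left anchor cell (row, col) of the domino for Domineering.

PV length from [OX..X/.XO..]: 5 plies

[OX..X/.XO..] O move#1: (0,2):+0/OXO.X/.XO..*, (0,3):+0/OX.OX/.XO.., (1,0):+0/OX..X/OXO.., (1,3):+0/OX..X/.XOO., (1,4):+0/OX..X/.XO.O
[OXO.X/.XO..] X move#2: (0,3):+0/OXOXX/.XO..*, (1,0):+0/OXO.X/XXO.., (1,3):+0/OXO.X/.XOX., (1,4):+0/OXO.X/.XO.X
[OXOXX/.XO..] O move#3: (1,0):+0/OXOXX/OXO..*, (1,3):+0/OXOXX/.XOO., (1,4):+0/OXOXX/.XO.O
[OXOXX/OXO..] X move#4: (1,3):+0/OXOXX/OXOX.*, (1,4):+0/OXOXX/OXO.X
[OXOXX/OXOX.] O move#5: (1,4):+0/OXOXX/OXOXO*
[OXOXX/OXOXO] end (terminal +0, X#6); searched OX..X/.XO.. to 6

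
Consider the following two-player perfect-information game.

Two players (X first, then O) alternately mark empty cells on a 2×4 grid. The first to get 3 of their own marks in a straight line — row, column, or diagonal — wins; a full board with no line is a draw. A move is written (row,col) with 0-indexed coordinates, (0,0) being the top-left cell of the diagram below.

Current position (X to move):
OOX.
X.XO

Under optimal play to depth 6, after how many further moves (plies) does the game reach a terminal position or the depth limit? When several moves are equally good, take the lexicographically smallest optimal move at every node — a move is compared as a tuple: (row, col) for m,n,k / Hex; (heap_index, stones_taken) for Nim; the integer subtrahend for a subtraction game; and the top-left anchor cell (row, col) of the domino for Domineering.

PV length from [OOX./X.XO]: 1 ply

[OOX./X.XO] X move#1: (0,3):+0/OOXX/X.XO, (1,1):+1/OOX./XXXO*
[OOX./XXXO] end (terminal -1, O#2); searched OOX./X.XO to 6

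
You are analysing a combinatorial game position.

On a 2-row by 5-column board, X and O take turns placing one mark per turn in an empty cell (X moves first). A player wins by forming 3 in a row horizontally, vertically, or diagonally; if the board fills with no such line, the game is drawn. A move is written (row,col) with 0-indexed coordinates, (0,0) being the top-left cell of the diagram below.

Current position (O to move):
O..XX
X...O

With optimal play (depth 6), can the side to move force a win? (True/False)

O winning at [O..XX/X...O]: False

ply 1, O at O..XX/X...O | (0,1)=-1→OO.XX/X...O; (0,2)=+0→O.OXX/X...O*; (1,1)=-1→O..XX/XO..O; (1,2)=-1→O..XX/X.O.O; (1,3)=-1→O..XX/X..OO
ply 2, X at O.OXX/X...O | (0,1)=+0→OXOXX/X...O*; (1,1)=-1→O.OXX/XX..O; (1,2)=-1→O.OXX/X.X.O; (1,3)=-1→O.OXX/X..XO
ply 3, O at OXOXX/X...O | (1,1)=+0→OXOXX/XO..O*; (1,2)=+0→OXOXX/X.O.O; (1,3)=+0→OXOXX/X..OO
ply 4, X at OXOXX/XO..O | (1,2)=+0→OXOXX/XOX.O*; (1,3)=+0→OXOXX/XO.XO
ply 5, O at OXOXX/XOX.O | (1,3)=+0→OXOXX/XOXOO*
ply 6: OXOXX/XOXOO is terminal +0 (X); from O..XX/X...O depth 6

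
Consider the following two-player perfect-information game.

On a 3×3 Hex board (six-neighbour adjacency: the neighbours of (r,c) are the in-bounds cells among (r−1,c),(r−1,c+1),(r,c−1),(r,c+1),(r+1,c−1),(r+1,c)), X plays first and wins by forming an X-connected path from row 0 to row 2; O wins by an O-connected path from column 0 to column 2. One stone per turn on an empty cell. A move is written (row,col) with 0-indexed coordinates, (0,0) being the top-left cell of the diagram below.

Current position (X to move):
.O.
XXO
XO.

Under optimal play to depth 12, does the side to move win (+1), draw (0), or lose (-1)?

value(.O./XXO/XO., X) = +1

[.O./XXO/XO.] X move#1: (0,0):+1/XO./XXO/XO.*, (0,2):+1/.OX/XXO/XO., (2,2):+1/.O./XXO/XOX
[XO./XXO/XO.] end (terminal -1, O#2); searched .O./XXO/XO. to 12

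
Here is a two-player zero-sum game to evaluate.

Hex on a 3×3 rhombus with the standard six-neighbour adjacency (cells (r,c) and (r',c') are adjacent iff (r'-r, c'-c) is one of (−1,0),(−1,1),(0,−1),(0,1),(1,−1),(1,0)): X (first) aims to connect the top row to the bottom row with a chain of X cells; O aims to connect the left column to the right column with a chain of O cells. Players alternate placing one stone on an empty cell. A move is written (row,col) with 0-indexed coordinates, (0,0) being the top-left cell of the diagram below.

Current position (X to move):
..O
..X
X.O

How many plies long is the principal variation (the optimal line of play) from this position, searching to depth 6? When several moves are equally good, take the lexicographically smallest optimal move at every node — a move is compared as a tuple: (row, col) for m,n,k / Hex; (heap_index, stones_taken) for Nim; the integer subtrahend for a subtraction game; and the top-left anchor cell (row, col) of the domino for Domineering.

ply 1, X at ..O/..X/X.O | (0,0)=-1→X.O/..X/X.O; (0,1)=+1→.XO/..X/X.O*; (1,0)=+1→..O/X.X/X.O; (1,1)=-1→..O/.XX/X.O; (2,1)=-1→..O/..X/XXO
ply 2, O at .XO/..X/X.O | (0,0)=-1→OXO/..X/X.O*; (1,0)=-1→.XO/O.X/X.O; (1,1)=-1→.XO/.OX/X.O; (2,1)=-1→.XO/..X/XOO
ply 3, X at OXO/..X/X.O | (1,0)=+1→OXO/X.X/X.O*; (1,1)=+1→OXO/.XX/X.O; (2,1)=+1→OXO/..X/XXO
ply 4: OXO/X.X/X.O is terminal -1 (O); from ..O/..X/X.O depth 6

PV length from [..O/..X/X.O]: 3 plies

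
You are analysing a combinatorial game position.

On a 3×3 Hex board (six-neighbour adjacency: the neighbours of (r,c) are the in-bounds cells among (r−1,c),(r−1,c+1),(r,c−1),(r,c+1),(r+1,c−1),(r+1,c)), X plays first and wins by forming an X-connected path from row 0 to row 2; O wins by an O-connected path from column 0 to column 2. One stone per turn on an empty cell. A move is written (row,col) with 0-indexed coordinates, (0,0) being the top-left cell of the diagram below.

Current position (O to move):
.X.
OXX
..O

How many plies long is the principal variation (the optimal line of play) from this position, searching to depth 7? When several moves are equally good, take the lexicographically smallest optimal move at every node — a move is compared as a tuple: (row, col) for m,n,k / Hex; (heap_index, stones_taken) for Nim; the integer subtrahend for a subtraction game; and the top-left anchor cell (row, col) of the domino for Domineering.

p1 O@[.X./OXX/..O]: (0,0)[OX./OXX/..O]-1* (0,2)[.XO/OXX/..O]-1 (2,0)[.X./OXX/O.O]-1 (2,1)[.X./OXX/.OO]-1
p2 X@[OX./OXX/..O]: (0,2)[OXX/OXX/..O]+1* (2,0)[OX./OXX/X.O]+1 (2,1)[OX./OXX/.XO]+1
p3 O@[OXX/OXX/..O]: (2,0)[OXX/OXX/O.O]-1* (2,1)[OXX/OXX/.OO]-1
p4 X@[OXX/OXX/O.O]: (2,1)[OXX/OXX/OXO]+1*
p5 O@[OXX/OXX/OXO] terminal -1; root [.X./OXX/..O] d7

PV length from [.X./OXX/..O]: 4 plies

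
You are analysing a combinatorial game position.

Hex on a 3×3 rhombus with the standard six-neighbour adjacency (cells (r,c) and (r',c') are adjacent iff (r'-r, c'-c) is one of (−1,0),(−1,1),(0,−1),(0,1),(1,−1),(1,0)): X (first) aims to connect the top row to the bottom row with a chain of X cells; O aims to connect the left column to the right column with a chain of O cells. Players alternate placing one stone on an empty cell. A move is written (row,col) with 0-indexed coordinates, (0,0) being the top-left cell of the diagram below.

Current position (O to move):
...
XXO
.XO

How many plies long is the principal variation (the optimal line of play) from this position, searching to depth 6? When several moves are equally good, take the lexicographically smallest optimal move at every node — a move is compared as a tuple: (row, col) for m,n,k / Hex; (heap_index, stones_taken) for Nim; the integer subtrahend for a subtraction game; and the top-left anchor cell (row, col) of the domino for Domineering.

[.../XXO/.XO] O move#1: (0,0):-1/O../XXO/.XO*, (0,1):-1/.O./XXO/.XO, (0,2):-1/..O/XXO/.XO, (2,0):-1/.../XXO/OXO
[O../XXO/.XO] X move#2: (0,1):+1/OX./XXO/.XO*, (0,2):+1/O.X/XXO/.XO, (2,0):+1/O../XXO/XXO
[OX./XXO/.XO] end (terminal -1, O#3); searched .../XXO/.XO to 6

PV length from [.../XXO/.XO]: 2 plies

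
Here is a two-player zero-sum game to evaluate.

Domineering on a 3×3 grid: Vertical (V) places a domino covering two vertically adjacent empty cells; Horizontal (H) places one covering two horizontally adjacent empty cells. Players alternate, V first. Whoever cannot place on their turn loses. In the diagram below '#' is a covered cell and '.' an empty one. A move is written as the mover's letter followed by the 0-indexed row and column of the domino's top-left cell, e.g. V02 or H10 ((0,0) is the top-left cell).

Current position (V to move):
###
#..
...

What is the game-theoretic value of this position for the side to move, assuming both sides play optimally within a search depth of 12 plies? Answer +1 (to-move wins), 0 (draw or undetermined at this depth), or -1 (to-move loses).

p1 V@[###/#../...]: V11[###/##./.#.]+1* V12[###/#.#/..#]-1
p2 H@[###/##./.#.] terminal -1; root [###/#../...] d12

value(###/#../..., V) = +1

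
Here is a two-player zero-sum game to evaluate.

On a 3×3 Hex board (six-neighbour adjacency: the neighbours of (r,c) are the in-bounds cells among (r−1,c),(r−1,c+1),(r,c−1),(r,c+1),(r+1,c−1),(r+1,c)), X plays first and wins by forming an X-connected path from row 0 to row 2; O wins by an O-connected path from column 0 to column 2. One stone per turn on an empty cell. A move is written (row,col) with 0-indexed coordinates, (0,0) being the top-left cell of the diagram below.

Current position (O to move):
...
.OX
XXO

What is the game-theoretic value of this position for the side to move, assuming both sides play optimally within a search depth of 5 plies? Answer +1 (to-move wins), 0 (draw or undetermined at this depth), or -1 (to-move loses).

value(.../.OX/XXO, O) = -1

p1 O@[.../.OX/XXO]: (0,0)[O../.OX/XXO]-1* (0,1)[.O./.OX/XXO]-1 (0,2)[..O/.OX/XXO]-1 (1,0)[.../OOX/XXO]-1
p2 X@[O../.OX/XXO]: (0,1)[OX./.OX/XXO]+1* (0,2)[O.X/.OX/XXO]+1 (1,0)[O../XOX/XXO]+1
p3 O@[OX./.OX/XXO]: (0,2)[OXO/.OX/XXO]-1* (1,0)[OX./OOX/XXO]-1
p4 X@[OXO/.OX/XXO]: (1,0)[OXO/XOX/XXO]+1*
p5 O@[OXO/XOX/XXO] terminal -1; root [.../.OX/XXO] d5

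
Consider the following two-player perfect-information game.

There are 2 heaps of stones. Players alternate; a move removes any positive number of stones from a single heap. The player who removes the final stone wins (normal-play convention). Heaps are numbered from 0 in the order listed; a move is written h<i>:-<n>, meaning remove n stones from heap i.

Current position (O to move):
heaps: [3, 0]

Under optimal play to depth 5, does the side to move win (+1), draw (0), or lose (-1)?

value((3,0), O) = +1

[(3,0)] O move#1: h0:-1:-1/(2,0), h0:-2:-1/(1,0), h0:-3:+1/(0,0)*
[(0,0)] end (terminal -1, X#2); searched (3,0) to 5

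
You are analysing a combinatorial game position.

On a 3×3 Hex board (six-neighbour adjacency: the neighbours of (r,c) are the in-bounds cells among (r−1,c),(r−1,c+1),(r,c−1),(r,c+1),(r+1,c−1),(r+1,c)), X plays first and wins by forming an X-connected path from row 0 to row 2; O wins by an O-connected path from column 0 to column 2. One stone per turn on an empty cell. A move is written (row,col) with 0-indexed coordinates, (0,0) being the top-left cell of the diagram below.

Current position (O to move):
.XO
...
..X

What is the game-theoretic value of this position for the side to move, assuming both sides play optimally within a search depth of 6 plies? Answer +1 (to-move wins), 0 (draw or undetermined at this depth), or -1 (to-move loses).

[.XO/.../..X] O move#1: (0,0):-1/OXO/.../..X, (1,0):-1/.XO/O../..X, (1,1):+1/.XO/.O./..X*, (1,2):-1/.XO/..O/..X, (2,0):-1/.XO/.../O.X, (2,1):-1/.XO/.../.OX
[.XO/.O./..X] X move#2: (0,0):-1/XXO/.O./..X*, (1,0):-1/.XO/XO./..X, (1,2):-1/.XO/.OX/..X, (2,0):-1/.XO/.O./X.X, (2,1):-1/.XO/.O./.XX
[XXO/.O./..X] O move#3: (1,0):+1/XXO/OO./..X*, (1,2):+1/XXO/.OO/..X, (2,0):+1/XXO/.O./O.X, (2,1):+1/XXO/.O./.OX
[XXO/OO./..X] end (terminal -1, X#4); searched .XO/.../..X to 6

value(.XO/.../..X, O) = +1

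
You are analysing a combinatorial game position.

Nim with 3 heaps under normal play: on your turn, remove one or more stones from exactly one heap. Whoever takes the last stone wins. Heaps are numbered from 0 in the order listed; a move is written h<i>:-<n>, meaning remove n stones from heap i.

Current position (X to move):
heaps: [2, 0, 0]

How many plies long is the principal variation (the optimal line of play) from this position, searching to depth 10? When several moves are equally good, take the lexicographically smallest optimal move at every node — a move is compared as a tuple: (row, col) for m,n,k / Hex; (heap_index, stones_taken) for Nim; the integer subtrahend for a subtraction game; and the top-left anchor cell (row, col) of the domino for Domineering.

[(2,0,0)] X move#1: h0:-1:-1/(1,0,0), h0:-2:+1/(0,0,0)*
[(0,0,0)] end (terminal -1, O#2); searched (2,0,0) to 10

PV length from [(2,0,0)]: 1 ply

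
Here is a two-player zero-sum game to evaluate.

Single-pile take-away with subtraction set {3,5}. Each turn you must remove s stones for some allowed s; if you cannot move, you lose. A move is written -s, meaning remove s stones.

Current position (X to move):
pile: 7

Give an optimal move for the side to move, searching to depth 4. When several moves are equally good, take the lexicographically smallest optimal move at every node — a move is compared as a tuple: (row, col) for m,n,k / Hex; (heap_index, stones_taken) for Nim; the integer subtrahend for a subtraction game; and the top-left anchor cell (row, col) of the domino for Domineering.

ply 1, X at 7 | -3=-1→4; -5=+1→2*
ply 2: 2 is terminal -1 (O); from 7 depth 4

X's best at [7]: -5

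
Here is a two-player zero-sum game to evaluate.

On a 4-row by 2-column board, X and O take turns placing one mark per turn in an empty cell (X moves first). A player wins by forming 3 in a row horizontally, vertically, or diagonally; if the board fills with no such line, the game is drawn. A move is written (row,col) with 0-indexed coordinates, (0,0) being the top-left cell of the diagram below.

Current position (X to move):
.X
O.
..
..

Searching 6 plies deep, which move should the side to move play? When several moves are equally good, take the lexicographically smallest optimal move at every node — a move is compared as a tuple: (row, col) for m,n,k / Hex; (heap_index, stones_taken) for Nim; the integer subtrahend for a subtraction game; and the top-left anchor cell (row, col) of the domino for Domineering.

X's best at [.X/O./../..]: (0,0)

[.X/O./../..] X move#1: (0,0):+0/XX/O./../..*, (1,1):+0/.X/OX/../.., (2,0):+0/.X/O./X./.., (2,1):+0/.X/O./.X/.., (3,0):+0/.X/O./../X., (3,1):-1/.X/O./../.X
[XX/O./../..] O move#2: (1,1):+0/XX/OO/../..*, (2,0):+0/XX/O./O./.., (2,1):+0/XX/O./.O/.., (3,0):+0/XX/O./../O., (3,1):+0/XX/O./../.O
[XX/OO/../..] X move#3: (2,0):+0/XX/OO/X./..*, (2,1):+0/XX/OO/.X/.., (3,0):+0/XX/OO/../X., (3,1):+0/XX/OO/../.X
[XX/OO/X./..] O move#4: (2,1):+0/XX/OO/XO/..*, (3,0):+0/XX/OO/X./O., (3,1):+0/XX/OO/X./.O
[XX/OO/XO/..] X move#5: (3,0):-1/XX/OO/XO/X., (3,1):+0/XX/OO/XO/.X*
[XX/OO/XO/.X] O move#6: (3,0):+0/XX/OO/XO/OX*
[XX/OO/XO/OX] end (terminal +0, X#7); searched .X/O./../.. to 6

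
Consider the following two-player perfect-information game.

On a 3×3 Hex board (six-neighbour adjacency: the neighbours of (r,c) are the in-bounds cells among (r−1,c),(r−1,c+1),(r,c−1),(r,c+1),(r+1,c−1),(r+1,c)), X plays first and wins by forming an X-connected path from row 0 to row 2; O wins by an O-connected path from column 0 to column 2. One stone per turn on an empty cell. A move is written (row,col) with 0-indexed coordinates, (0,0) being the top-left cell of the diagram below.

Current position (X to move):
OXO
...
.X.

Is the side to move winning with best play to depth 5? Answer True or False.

X winning at [OXO/.../.X.]: True

[OXO/.../.X.] X move#1: (1,0):+1/OXO/X../.X.*, (1,1):+1/OXO/.X./.X., (1,2):-1/OXO/..X/.X., (2,0):+1/OXO/.../XX., (2,2):-1/OXO/.../.XX
[OXO/X../.X.] O move#2: (1,1):-1/OXO/XO./.X.*, (1,2):-1/OXO/X.O/.X., (2,0):-1/OXO/X../OX., (2,2):-1/OXO/X../.XO
[OXO/XO./.X.] X move#3: (1,2):-1/OXO/XOX/.X., (2,0):+1/OXO/XO./XX.*, (2,2):-1/OXO/XO./.XX
[OXO/XO./XX.] end (terminal -1, O#4); searched OXO/.../.X. to 5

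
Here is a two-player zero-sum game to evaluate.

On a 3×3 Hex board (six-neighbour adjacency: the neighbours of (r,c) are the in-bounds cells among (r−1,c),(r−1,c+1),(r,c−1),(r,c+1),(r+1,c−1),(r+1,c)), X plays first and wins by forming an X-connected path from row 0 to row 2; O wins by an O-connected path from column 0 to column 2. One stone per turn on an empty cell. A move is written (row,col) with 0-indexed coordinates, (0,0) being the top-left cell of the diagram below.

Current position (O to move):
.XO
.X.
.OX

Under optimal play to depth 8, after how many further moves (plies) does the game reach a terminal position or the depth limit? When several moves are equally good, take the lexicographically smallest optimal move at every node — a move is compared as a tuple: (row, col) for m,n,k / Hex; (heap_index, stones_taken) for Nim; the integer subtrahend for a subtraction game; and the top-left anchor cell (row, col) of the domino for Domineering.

[.XO/.X./.OX] O move#1: (0,0):-1/OXO/.X./.OX*, (1,0):-1/.XO/OX./.OX, (1,2):-1/.XO/.XO/.OX, (2,0):-1/.XO/.X./OOX
[OXO/.X./.OX] X move#2: (1,0):+1/OXO/XX./.OX*, (1,2):+1/OXO/.XX/.OX, (2,0):+1/OXO/.X./XOX
[OXO/XX./.OX] O move#3: (1,2):-1/OXO/XXO/.OX*, (2,0):-1/OXO/XX./OOX
[OXO/XXO/.OX] X move#4: (2,0):+1/OXO/XXO/XOX*
[OXO/XXO/XOX] end (terminal -1, O#5); searched .XO/.X./.OX to 8

PV length from [.XO/.X./.OX]: 4 plies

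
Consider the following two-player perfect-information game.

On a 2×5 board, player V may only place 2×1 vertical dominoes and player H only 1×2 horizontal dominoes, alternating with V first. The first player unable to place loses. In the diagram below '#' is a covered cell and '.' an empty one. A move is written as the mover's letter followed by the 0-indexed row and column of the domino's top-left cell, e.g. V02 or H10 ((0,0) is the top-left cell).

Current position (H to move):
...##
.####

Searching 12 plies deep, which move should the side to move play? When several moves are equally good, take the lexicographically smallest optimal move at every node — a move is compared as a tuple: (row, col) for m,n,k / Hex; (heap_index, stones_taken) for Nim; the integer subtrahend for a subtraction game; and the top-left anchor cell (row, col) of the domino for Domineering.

ply 1, H at ...##/.#### | H00=+1→##.##/.####*; H01=-1→.####/.####
ply 2: ##.##/.#### is terminal -1 (V); from ...##/.#### depth 12

H's best at [...##/.####]: H00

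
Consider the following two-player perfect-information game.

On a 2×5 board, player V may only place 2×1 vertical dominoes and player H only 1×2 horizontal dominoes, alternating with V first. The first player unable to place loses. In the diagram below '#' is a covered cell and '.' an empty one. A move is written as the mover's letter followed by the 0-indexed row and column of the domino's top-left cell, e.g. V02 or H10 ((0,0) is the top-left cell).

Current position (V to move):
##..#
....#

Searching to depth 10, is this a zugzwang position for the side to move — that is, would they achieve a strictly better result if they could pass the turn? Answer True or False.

zugzwang(##..#/....#, V) = False

p1 V@[##..#/....#]: V02[###.#/..#.#]+1* V03[##.##/...##]-1
p2 H@[###.#/..#.#]: H10[###.#/###.#]-1*
p3 V@[###.#/###.#]: V03[#####/#####]+1*
p4 H@[#####/#####] terminal -1; root [##..#/....#] d10
suppose V passes — search the same position with H to move:
pass> p1 H@[##..#/....#]: H02[#####/....#]+1* H10[##..#/##..#]-1 H11[##..#/.##.#]-1 H12[##..#/..###]+1
pass> p2 V@[#####/....#] terminal -1; root [##..#/....#] d10
for V: play +1, pass -1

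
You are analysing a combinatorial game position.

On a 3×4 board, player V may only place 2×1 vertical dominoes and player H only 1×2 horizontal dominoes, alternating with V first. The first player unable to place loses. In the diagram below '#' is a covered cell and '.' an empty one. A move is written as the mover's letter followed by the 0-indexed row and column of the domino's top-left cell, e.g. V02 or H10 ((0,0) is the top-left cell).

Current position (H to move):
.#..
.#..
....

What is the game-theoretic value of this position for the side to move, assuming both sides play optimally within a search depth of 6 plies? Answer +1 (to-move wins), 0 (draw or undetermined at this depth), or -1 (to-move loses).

p1 H@[.#../.#../....]: H02[.###/.#../....]-1 H12[.#../.###/....]+1* H20[.#../.#../##..]-1 H21[.#../.#../.##.]-1 H22[.#../.#../..##]-1
p2 V@[.#../.###/....]: V00[##../####/....]-1* V10[.#../####/#...]-1
p3 H@[##../####/....]: H02[####/####/....]+1* H20[##../####/##..]+1 H21[##../####/.##.]+1 H22[##../####/..##]+1
p4 V@[####/####/....] terminal -1; root [.#../.#../....] d6

value(.#../.#../...., H) = +1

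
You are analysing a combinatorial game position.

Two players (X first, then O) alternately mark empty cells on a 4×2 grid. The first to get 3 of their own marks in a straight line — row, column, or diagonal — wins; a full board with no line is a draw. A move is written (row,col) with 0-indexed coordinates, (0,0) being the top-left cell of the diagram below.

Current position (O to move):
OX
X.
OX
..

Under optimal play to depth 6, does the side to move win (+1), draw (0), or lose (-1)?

value(OX/X./OX/.., O) = 0

p1 O@[OX/X./OX/..]: (1,1)[OX/XO/OX/..]+0* (3,0)[OX/X./OX/O.]-1 (3,1)[OX/X./OX/.O]-1
p2 X@[OX/XO/OX/..]: (3,0)[OX/XO/OX/X.]+0* (3,1)[OX/XO/OX/.X]+0
p3 O@[OX/XO/OX/X.]: (3,1)[OX/XO/OX/XO]+0*
p4 X@[OX/XO/OX/XO] terminal +0; root [OX/X./OX/..] d6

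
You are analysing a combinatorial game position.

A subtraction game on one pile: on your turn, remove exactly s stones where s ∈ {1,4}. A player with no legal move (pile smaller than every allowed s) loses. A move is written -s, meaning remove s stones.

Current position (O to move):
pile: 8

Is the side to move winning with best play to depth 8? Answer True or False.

O winning at [8]: True

p1 O@[8]: -1[7]+1* -4[4]-1
p2 X@[7]: -1[6]-1* -4[3]-1
p3 O@[6]: -1[5]+1* -4[2]+1
p4 X@[5]: -1[4]-1* -4[1]-1
p5 O@[4]: -1[3]-1 -4[0]+1*
p6 X@[0] terminal -1; root [8] d8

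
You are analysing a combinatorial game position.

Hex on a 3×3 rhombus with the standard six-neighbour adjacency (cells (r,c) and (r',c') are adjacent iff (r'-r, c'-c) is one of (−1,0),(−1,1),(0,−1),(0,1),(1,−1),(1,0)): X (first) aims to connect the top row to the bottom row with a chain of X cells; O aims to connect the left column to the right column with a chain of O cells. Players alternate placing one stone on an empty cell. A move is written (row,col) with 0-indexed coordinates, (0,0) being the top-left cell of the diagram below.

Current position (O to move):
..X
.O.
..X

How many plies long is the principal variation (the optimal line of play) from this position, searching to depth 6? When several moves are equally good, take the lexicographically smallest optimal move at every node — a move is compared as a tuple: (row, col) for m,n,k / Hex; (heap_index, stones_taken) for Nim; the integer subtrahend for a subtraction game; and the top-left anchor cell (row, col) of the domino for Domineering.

[..X/.O./..X] O move#1: (0,0):-1/O.X/.O./..X, (0,1):-1/.OX/.O./..X, (1,0):-1/..X/OO./..X, (1,2):+1/..X/.OO/..X*, (2,0):-1/..X/.O./O.X, (2,1):-1/..X/.O./.OX
[..X/.OO/..X] X move#2: (0,0):-1/X.X/.OO/..X*, (0,1):-1/.XX/.OO/..X, (1,0):-1/..X/XOO/..X, (2,0):-1/..X/.OO/X.X, (2,1):-1/..X/.OO/.XX
[X.X/.OO/..X] O move#3: (0,1):+1/XOX/.OO/..X*, (1,0):+1/X.X/OOO/..X, (2,0):+1/X.X/.OO/O.X, (2,1):+1/X.X/.OO/.OX
[XOX/.OO/..X] X move#4: (1,0):-1/XOX/XOO/..X*, (2,0):-1/XOX/.OO/X.X, (2,1):-1/XOX/.OO/.XX
[XOX/XOO/..X] O move#5: (2,0):+1/XOX/XOO/O.X*, (2,1):-1/XOX/XOO/.OX
[XOX/XOO/O.X] end (terminal -1, X#6); searched ..X/.O./..X to 6

PV length from [..X/.O./..X]: 5 plies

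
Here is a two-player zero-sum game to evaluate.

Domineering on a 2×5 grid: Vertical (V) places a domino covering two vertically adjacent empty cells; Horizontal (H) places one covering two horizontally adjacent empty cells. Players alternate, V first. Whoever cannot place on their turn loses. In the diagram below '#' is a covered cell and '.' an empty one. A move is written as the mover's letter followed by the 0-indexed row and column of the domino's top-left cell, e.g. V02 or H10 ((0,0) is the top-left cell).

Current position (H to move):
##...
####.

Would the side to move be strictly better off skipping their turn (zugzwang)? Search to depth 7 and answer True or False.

zugzwang(##.../####., H) = False

ply 1, H at ##.../####. | H02=-1→####./####.; H03=+1→##.##/####.*
ply 2: ##.##/####. is terminal -1 (V); from ##.../####. depth 7
if H skipped the turn, V would face:
~ ply 1, V at ##.../####. | V04=-1→##..#/#####*
~ ply 2, H at ##..#/##### | H02=+1→#####/#####*
~ ply 3: #####/##### is terminal -1 (V); from ##.../####. depth 7
compare (H): move=+1 vs pass=+1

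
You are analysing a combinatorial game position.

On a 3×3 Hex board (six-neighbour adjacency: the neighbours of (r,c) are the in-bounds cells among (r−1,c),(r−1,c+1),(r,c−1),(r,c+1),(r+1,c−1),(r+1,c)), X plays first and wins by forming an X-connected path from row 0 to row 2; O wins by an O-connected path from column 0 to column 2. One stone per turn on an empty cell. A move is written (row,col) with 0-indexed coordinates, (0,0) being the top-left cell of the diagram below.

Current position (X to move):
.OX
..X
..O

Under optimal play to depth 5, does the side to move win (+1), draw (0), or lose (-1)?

value(.OX/..X/..O, X) = +1

p1 X@[.OX/..X/..O]: (0,0)[XOX/..X/..O]+1* (1,0)[.OX/X.X/..O]+1 (1,1)[.OX/.XX/..O]+1 (2,0)[.OX/..X/X.O]+1 (2,1)[.OX/..X/.XO]+1
p2 O@[XOX/..X/..O]: (1,0)[XOX/O.X/..O]-1* (1,1)[XOX/.OX/..O]-1 (2,0)[XOX/..X/O.O]-1 (2,1)[XOX/..X/.OO]-1
p3 X@[XOX/O.X/..O]: (1,1)[XOX/OXX/..O]+1* (2,0)[XOX/O.X/X.O]+1 (2,1)[XOX/O.X/.XO]+1
p4 O@[XOX/OXX/..O]: (2,0)[XOX/OXX/O.O]-1* (2,1)[XOX/OXX/.OO]-1
p5 X@[XOX/OXX/O.O]: (2,1)[XOX/OXX/OXO]+1*
p6 O@[XOX/OXX/OXO] terminal -1; root [.OX/..X/..O] d5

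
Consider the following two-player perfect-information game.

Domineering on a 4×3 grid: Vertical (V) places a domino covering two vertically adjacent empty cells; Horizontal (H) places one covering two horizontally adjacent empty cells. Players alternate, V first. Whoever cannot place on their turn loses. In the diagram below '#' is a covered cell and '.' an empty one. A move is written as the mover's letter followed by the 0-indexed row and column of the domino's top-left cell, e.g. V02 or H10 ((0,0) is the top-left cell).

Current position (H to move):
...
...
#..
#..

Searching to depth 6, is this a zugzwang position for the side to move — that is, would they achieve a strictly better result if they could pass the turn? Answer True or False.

[.../.../#../#..] H move#1: H00:-1/##./.../#../#..*, H01:-1/.##/.../#../#.., H10:-1/.../##./#../#.., H11:-1/.../.##/#../#.., H21:-1/.../.../###/#.., H31:-1/.../.../#../###
[##./.../#../#..] V move#2: V02:-1/###/..#/#../#.., V11:+1/##./.#./##./#..*, V12:+1/##./..#/#.#/#.., V21:+1/##./.../##./##., V22:+1/##./.../#.#/#.#
[##./.#./##./#..] H move#3: H31:-1/##./.#./##./###*
[##./.#./##./###] V move#4: V02:+1/###/.##/##./###*, V12:+1/##./.##/###/###
[###/.##/##./###] end (terminal -1, H#5); searched .../.../#../#.. to 6
if H skipped the turn, V would face:
~ [.../.../#../#..] V move#1: V00:+1/#../#../#../#..*, V01:+1/.#./.#./#../#.., V02:+1/..#/..#/#../#.., V11:+1/.../.#./##./#.., V12:-1/.../..#/#.#/#.., V21:+1/.../.../##./##., V22:+1/.../.../#.#/#.#
~ [#../#../#../#..] H move#2: H01:-1/###/#../#../#..*, H11:-1/#../###/#../#.., H21:-1/#../#../###/#.., H31:-1/#../#../#../###
~ [###/#../#../#..] V move#3: V11:+1/###/##./##./#..*, V12:+1/###/#.#/#.#/#.., V21:+1/###/#../##./##., V22:+1/###/#../#.#/#.#
~ [###/##./##./#..] H move#4: H31:-1/###/##./##./###*
~ [###/##./##./###] V move#5: V12:+1/###/###/###/###*
~ [###/###/###/###] end (terminal -1, H#6); searched .../.../#../#.. to 6
compare (H): move=-1 vs pass=-1

zugzwang(.../.../#../#.., H) = False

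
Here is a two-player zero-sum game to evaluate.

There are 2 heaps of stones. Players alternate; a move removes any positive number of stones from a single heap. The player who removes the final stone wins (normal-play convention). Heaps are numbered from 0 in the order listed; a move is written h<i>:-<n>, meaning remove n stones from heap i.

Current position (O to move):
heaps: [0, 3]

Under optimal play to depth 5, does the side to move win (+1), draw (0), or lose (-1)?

ply 1, O at (0,3) | h1:-1=-1→(0,2); h1:-2=-1→(0,1); h1:-3=+1→(0,0)*
ply 2: (0,0) is terminal -1 (X); from (0,3) depth 5

value((0,3), O) = +1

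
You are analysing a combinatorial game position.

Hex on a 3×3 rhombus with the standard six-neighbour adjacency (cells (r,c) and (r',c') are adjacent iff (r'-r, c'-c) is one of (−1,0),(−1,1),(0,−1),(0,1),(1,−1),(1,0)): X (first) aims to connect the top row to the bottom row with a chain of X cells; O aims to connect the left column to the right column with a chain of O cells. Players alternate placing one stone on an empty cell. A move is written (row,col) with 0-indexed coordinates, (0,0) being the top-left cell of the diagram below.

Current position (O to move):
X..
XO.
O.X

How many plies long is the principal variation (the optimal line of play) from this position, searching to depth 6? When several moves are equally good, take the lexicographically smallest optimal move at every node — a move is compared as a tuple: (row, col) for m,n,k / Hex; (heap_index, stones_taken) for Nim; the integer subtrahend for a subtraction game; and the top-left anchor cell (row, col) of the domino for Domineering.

[X../XO./O.X] O move#1: (0,1):+1/XO./XO./O.X*, (0,2):+1/X.O/XO./O.X, (1,2):+1/X../XOO/O.X, (2,1):+1/X../XO./OOX
[XO./XO./O.X] X move#2: (0,2):-1/XOX/XO./O.X*, (1,2):-1/XO./XOX/O.X, (2,1):-1/XO./XO./OXX
[XOX/XO./O.X] O move#3: (1,2):+1/XOX/XOO/O.X*, (2,1):-1/XOX/XO./OOX
[XOX/XOO/O.X] end (terminal -1, X#4); searched X../XO./O.X to 6

PV length from [X../XO./O.X]: 3 plies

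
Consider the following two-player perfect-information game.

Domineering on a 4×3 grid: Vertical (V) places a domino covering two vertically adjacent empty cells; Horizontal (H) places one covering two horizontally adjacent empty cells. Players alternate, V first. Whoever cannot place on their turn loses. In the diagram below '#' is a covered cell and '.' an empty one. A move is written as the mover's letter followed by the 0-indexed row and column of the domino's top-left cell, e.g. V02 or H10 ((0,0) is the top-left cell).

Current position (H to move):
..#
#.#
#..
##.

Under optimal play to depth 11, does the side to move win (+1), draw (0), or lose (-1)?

[..#/#.#/#../##.] H move#1: H00:-1/###/#.#/#../##.*, H21:-1/..#/#.#/###/##.
[###/#.#/#../##.] V move#2: V11:+1/###/###/##./##.*, V22:+1/###/#.#/#.#/###
[###/###/##./##.] end (terminal -1, H#3); searched ..#/#.#/#../##. to 11

value(..#/#.#/#../##., H) = -1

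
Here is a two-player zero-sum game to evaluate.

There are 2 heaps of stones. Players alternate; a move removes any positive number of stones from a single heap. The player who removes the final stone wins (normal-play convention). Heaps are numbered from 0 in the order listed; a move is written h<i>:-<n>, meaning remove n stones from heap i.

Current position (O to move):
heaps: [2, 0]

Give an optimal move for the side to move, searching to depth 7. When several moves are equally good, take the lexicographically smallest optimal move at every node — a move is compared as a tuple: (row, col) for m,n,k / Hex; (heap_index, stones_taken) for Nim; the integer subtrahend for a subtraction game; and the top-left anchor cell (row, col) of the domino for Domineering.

O's best at [(2,0)]: h0:-2

p1 O@[(2,0)]: h0:-1[(1,0)]-1 h0:-2[(0,0)]+1*
p2 X@[(0,0)] terminal -1; root [(2,0)] d7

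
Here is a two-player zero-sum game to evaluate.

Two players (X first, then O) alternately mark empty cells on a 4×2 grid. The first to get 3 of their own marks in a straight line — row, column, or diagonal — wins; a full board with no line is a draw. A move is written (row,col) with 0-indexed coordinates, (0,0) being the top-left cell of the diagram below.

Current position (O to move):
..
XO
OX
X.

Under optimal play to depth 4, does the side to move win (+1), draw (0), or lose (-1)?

ply 1, O at ../XO/OX/X. | (0,0)=+0→O./XO/OX/X.*; (0,1)=+0→.O/XO/OX/X.; (3,1)=+0→../XO/OX/XO
ply 2, X at O./XO/OX/X. | (0,1)=+0→OX/XO/OX/X.*; (3,1)=+0→O./XO/OX/XX
ply 3, O at OX/XO/OX/X. | (3,1)=+0→OX/XO/OX/XO*
ply 4: OX/XO/OX/XO is terminal +0 (X); from ../XO/OX/X. depth 4

value(../XO/OX/X., O) = 0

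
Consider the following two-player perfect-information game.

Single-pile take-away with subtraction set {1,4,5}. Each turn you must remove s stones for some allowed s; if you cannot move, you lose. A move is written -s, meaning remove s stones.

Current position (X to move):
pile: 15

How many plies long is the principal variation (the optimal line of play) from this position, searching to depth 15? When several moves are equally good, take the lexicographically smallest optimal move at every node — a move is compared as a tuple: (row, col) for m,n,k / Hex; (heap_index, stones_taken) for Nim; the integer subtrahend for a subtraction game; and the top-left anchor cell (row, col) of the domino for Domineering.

PV length from [15]: 7 plies

ply 1, X at 15 | -1=-1→14; -4=-1→11; -5=+1→10*
ply 2, O at 10 | -1=-1→9*; -4=-1→6; -5=-1→5
ply 3, X at 9 | -1=+1→8*; -4=-1→5; -5=-1→4
ply 4, O at 8 | -1=-1→7*; -4=-1→4; -5=-1→3
ply 5, X at 7 | -1=-1→6; -4=-1→3; -5=+1→2*
ply 6, O at 2 | -1=-1→1*
ply 7, X at 1 | -1=+1→0*
ply 8: 0 is terminal -1 (O); from 15 depth 15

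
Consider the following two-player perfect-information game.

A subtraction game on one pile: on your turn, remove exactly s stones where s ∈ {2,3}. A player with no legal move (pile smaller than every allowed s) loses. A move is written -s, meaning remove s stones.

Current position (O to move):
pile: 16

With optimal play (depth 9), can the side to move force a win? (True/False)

O winning at [16]: False

p1 O@[16]: -2[14]-1* -3[13]-1
p2 X@[14]: -2[12]-1 -3[11]+1*
p3 O@[11]: -2[9]-1* -3[8]-1
p4 X@[9]: -2[7]-1 -3[6]+1*
p5 O@[6]: -2[4]-1* -3[3]-1
p6 X@[4]: -2[2]-1 -3[1]+1*
p7 O@[1] terminal -1; root [16] d9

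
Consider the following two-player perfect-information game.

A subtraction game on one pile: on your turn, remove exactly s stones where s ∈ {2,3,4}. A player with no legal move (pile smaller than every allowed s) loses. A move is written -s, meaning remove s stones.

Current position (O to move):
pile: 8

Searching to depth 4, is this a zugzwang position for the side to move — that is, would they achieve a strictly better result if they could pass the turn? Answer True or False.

[8] O move#1: -2:+1/6*, -3:-1/5, -4:-1/4
[6] X move#2: -2:-1/4*, -3:-1/3, -4:-1/2
[4] O move#3: -2:-1/2, -3:+1/1*, -4:+1/0
[1] end (terminal -1, X#4); searched 8 to 4
if O skipped the turn, X would face:
~ [8] X move#1: -2:+1/6*, -3:-1/5, -4:-1/4
~ [6] O move#2: -2:-1/4*, -3:-1/3, -4:-1/2
~ [4] X move#3: -2:-1/2, -3:+1/1*, -4:+1/0
~ [1] end (terminal -1, O#4); searched 8 to 4
compare (O): move=+1 vs pass=-1

zugzwang(8, O) = False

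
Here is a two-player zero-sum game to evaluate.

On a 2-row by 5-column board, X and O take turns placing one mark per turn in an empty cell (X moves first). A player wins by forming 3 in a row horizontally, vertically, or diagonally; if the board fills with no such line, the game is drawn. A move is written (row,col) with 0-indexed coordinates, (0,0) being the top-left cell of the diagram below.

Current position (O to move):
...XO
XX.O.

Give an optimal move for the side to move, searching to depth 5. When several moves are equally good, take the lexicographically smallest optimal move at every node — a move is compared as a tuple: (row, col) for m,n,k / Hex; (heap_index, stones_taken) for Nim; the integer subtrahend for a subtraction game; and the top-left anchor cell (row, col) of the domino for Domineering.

p1 O@[...XO/XX.O.]: (0,0)[O..XO/XX.O.]-1 (0,1)[.O.XO/XX.O.]-1 (0,2)[..OXO/XX.O.]-1 (1,2)[...XO/XXOO.]+0* (1,4)[...XO/XX.OO]-1
p2 X@[...XO/XXOO.]: (0,0)[X..XO/XXOO.]-1 (0,1)[.X.XO/XXOO.]-1 (0,2)[..XXO/XXOO.]-1 (1,4)[...XO/XXOOX]+0*
p3 O@[...XO/XXOOX]: (0,0)[O..XO/XXOOX]+0* (0,1)[.O.XO/XXOOX]+0 (0,2)[..OXO/XXOOX]+0
p4 X@[O..XO/XXOOX]: (0,1)[OX.XO/XXOOX]+0* (0,2)[O.XXO/XXOOX]+0
p5 O@[OX.XO/XXOOX]: (0,2)[OXOXO/XXOOX]+0*
p6 X@[OXOXO/XXOOX] terminal +0; root [...XO/XX.O.] d5

O's best at [...XO/XX.O.]: (1,2)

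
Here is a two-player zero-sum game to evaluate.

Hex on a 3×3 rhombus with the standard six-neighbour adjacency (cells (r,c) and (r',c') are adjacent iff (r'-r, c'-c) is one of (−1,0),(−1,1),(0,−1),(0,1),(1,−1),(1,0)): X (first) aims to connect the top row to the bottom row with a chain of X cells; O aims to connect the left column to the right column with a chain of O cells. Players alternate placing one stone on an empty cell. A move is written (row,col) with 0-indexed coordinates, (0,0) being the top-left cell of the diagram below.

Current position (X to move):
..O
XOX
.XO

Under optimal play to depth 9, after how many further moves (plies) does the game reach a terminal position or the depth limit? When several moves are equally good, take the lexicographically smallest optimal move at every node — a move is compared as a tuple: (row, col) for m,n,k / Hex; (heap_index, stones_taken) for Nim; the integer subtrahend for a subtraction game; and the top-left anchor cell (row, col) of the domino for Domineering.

PV length from [..O/XOX/.XO]: 3 plies

p1 X@[..O/XOX/.XO]: (0,0)[X.O/XOX/.XO]-1 (0,1)[.XO/XOX/.XO]-1 (2,0)[..O/XOX/XXO]+1*
p2 O@[..O/XOX/XXO]: (0,0)[O.O/XOX/XXO]-1* (0,1)[.OO/XOX/XXO]-1
p3 X@[O.O/XOX/XXO]: (0,1)[OXO/XOX/XXO]+1*
p4 O@[OXO/XOX/XXO] terminal -1; root [..O/XOX/.XO] d9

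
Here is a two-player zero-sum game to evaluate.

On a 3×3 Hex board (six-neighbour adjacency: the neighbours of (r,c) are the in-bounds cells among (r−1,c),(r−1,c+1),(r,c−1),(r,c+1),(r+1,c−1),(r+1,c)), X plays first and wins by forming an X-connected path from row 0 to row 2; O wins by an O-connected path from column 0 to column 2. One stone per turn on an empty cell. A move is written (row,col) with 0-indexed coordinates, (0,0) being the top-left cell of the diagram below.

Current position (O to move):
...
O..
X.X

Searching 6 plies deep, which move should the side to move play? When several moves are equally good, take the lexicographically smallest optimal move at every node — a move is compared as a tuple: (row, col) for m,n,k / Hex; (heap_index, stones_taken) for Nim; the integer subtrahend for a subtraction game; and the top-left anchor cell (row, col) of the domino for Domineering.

O's best at [.../O../X.X]: (0,2)

ply 1, O at .../O../X.X | (0,0)=-1→O../O../X.X; (0,1)=-1→.O./O../X.X; (0,2)=+1→..O/O../X.X*; (1,1)=+1→.../OO./X.X; (1,2)=-1→.../O.O/X.X; (2,1)=-1→.../O../XOX
ply 2, X at ..O/O../X.X | (0,0)=-1→X.O/O../X.X*; (0,1)=-1→.XO/O../X.X; (1,1)=-1→..O/OX./X.X; (1,2)=-1→..O/O.X/X.X; (2,1)=-1→..O/O../XXX
ply 3, O at X.O/O../X.X | (0,1)=+1→XOO/O../X.X*; (1,1)=+1→X.O/OO./X.X; (1,2)=+1→X.O/O.O/X.X; (2,1)=+1→X.O/O../XOX
ply 4: XOO/O../X.X is terminal -1 (X); from .../O../X.X depth 6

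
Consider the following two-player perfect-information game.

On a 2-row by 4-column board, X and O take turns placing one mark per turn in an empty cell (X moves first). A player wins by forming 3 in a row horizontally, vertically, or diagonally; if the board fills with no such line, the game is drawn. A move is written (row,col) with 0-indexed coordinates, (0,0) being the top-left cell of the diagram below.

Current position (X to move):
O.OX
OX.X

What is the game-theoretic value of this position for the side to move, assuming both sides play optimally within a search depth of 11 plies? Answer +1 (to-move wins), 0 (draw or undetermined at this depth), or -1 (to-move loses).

value(O.OX/OX.X, X) = +1

p1 X@[O.OX/OX.X]: (0,1)[OXOX/OX.X]+0 (1,2)[O.OX/OXXX]+1*
p2 O@[O.OX/OXXX] terminal -1; root [O.OX/OX.X] d11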